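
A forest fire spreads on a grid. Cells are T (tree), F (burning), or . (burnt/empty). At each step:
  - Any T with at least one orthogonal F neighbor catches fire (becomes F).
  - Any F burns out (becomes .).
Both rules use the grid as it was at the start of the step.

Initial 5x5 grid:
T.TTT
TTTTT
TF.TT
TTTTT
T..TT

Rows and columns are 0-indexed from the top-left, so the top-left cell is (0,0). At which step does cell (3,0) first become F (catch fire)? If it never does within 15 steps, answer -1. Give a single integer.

Step 1: cell (3,0)='T' (+3 fires, +1 burnt)
Step 2: cell (3,0)='F' (+4 fires, +3 burnt)
  -> target ignites at step 2
Step 3: cell (3,0)='.' (+5 fires, +4 burnt)
Step 4: cell (3,0)='.' (+5 fires, +5 burnt)
Step 5: cell (3,0)='.' (+3 fires, +5 burnt)
Step 6: cell (3,0)='.' (+0 fires, +3 burnt)
  fire out at step 6

2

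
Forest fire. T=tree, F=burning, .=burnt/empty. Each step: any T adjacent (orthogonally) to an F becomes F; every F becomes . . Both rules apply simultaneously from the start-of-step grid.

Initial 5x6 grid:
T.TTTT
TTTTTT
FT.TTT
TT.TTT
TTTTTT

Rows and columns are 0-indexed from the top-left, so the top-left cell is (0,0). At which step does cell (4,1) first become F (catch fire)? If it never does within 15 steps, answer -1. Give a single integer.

Step 1: cell (4,1)='T' (+3 fires, +1 burnt)
Step 2: cell (4,1)='T' (+4 fires, +3 burnt)
Step 3: cell (4,1)='F' (+2 fires, +4 burnt)
  -> target ignites at step 3
Step 4: cell (4,1)='.' (+3 fires, +2 burnt)
Step 5: cell (4,1)='.' (+4 fires, +3 burnt)
Step 6: cell (4,1)='.' (+5 fires, +4 burnt)
Step 7: cell (4,1)='.' (+4 fires, +5 burnt)
Step 8: cell (4,1)='.' (+1 fires, +4 burnt)
Step 9: cell (4,1)='.' (+0 fires, +1 burnt)
  fire out at step 9

3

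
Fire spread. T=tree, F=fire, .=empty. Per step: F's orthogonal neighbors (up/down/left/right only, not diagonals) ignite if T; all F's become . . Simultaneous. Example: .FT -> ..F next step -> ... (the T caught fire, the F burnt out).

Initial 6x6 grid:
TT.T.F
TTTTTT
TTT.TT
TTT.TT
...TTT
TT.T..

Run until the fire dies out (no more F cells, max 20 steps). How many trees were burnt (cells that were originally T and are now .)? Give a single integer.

Step 1: +1 fires, +1 burnt (F count now 1)
Step 2: +2 fires, +1 burnt (F count now 2)
Step 3: +3 fires, +2 burnt (F count now 3)
Step 4: +4 fires, +3 burnt (F count now 4)
Step 5: +3 fires, +4 burnt (F count now 3)
Step 6: +5 fires, +3 burnt (F count now 5)
Step 7: +4 fires, +5 burnt (F count now 4)
Step 8: +1 fires, +4 burnt (F count now 1)
Step 9: +0 fires, +1 burnt (F count now 0)
Fire out after step 9
Initially T: 25, now '.': 34
Total burnt (originally-T cells now '.'): 23

Answer: 23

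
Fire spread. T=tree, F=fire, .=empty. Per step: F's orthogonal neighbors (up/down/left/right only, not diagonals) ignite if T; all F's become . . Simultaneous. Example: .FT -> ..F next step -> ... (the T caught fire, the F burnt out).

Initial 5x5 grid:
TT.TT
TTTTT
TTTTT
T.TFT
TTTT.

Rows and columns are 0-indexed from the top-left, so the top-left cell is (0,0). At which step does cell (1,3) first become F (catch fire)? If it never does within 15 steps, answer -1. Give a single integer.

Step 1: cell (1,3)='T' (+4 fires, +1 burnt)
Step 2: cell (1,3)='F' (+4 fires, +4 burnt)
  -> target ignites at step 2
Step 3: cell (1,3)='.' (+5 fires, +4 burnt)
Step 4: cell (1,3)='.' (+4 fires, +5 burnt)
Step 5: cell (1,3)='.' (+3 fires, +4 burnt)
Step 6: cell (1,3)='.' (+1 fires, +3 burnt)
Step 7: cell (1,3)='.' (+0 fires, +1 burnt)
  fire out at step 7

2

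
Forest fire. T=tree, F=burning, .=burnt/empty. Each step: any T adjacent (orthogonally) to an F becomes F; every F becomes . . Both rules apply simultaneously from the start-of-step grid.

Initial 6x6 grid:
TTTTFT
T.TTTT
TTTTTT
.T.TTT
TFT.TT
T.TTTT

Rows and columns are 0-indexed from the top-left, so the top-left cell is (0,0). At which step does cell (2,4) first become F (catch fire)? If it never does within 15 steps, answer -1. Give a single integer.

Step 1: cell (2,4)='T' (+6 fires, +2 burnt)
Step 2: cell (2,4)='F' (+7 fires, +6 burnt)
  -> target ignites at step 2
Step 3: cell (2,4)='.' (+8 fires, +7 burnt)
Step 4: cell (2,4)='.' (+6 fires, +8 burnt)
Step 5: cell (2,4)='.' (+2 fires, +6 burnt)
Step 6: cell (2,4)='.' (+0 fires, +2 burnt)
  fire out at step 6

2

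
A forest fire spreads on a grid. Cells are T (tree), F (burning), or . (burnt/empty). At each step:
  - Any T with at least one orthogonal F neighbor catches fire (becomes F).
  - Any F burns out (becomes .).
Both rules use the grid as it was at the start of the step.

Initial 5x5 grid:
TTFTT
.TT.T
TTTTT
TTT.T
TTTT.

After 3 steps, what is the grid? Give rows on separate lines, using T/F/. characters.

Step 1: 3 trees catch fire, 1 burn out
  TF.FT
  .TF.T
  TTTTT
  TTT.T
  TTTT.
Step 2: 4 trees catch fire, 3 burn out
  F...F
  .F..T
  TTFTT
  TTT.T
  TTTT.
Step 3: 4 trees catch fire, 4 burn out
  .....
  ....F
  TF.FT
  TTF.T
  TTTT.

.....
....F
TF.FT
TTF.T
TTTT.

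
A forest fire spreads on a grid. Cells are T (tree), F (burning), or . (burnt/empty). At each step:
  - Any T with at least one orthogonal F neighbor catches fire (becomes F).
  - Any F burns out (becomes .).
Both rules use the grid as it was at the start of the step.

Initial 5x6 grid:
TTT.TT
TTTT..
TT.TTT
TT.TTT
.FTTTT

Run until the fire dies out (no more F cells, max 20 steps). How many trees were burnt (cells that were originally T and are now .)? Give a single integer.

Answer: 21

Derivation:
Step 1: +2 fires, +1 burnt (F count now 2)
Step 2: +3 fires, +2 burnt (F count now 3)
Step 3: +4 fires, +3 burnt (F count now 4)
Step 4: +6 fires, +4 burnt (F count now 6)
Step 5: +5 fires, +6 burnt (F count now 5)
Step 6: +1 fires, +5 burnt (F count now 1)
Step 7: +0 fires, +1 burnt (F count now 0)
Fire out after step 7
Initially T: 23, now '.': 28
Total burnt (originally-T cells now '.'): 21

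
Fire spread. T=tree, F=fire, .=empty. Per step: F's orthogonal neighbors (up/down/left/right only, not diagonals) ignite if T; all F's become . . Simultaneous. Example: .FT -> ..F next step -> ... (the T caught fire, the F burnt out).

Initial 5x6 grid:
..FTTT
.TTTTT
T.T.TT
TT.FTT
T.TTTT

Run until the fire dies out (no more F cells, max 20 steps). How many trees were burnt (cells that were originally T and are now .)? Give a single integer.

Step 1: +4 fires, +2 burnt (F count now 4)
Step 2: +8 fires, +4 burnt (F count now 8)
Step 3: +4 fires, +8 burnt (F count now 4)
Step 4: +1 fires, +4 burnt (F count now 1)
Step 5: +0 fires, +1 burnt (F count now 0)
Fire out after step 5
Initially T: 21, now '.': 26
Total burnt (originally-T cells now '.'): 17

Answer: 17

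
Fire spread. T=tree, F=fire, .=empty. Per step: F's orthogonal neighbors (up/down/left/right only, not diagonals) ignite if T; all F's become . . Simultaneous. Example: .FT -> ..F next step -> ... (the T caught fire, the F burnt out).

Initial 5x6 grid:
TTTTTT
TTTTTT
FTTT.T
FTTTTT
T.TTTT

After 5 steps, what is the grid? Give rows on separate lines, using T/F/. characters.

Step 1: 4 trees catch fire, 2 burn out
  TTTTTT
  FTTTTT
  .FTT.T
  .FTTTT
  F.TTTT
Step 2: 4 trees catch fire, 4 burn out
  FTTTTT
  .FTTTT
  ..FT.T
  ..FTTT
  ..TTTT
Step 3: 5 trees catch fire, 4 burn out
  .FTTTT
  ..FTTT
  ...F.T
  ...FTT
  ..FTTT
Step 4: 4 trees catch fire, 5 burn out
  ..FTTT
  ...FTT
  .....T
  ....FT
  ...FTT
Step 5: 4 trees catch fire, 4 burn out
  ...FTT
  ....FT
  .....T
  .....F
  ....FT

...FTT
....FT
.....T
.....F
....FT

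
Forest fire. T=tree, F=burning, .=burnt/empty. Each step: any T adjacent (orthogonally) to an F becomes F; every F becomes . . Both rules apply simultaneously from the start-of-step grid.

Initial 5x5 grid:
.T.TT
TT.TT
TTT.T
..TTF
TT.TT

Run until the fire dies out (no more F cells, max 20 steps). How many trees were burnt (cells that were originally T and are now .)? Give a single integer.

Answer: 15

Derivation:
Step 1: +3 fires, +1 burnt (F count now 3)
Step 2: +3 fires, +3 burnt (F count now 3)
Step 3: +3 fires, +3 burnt (F count now 3)
Step 4: +2 fires, +3 burnt (F count now 2)
Step 5: +2 fires, +2 burnt (F count now 2)
Step 6: +2 fires, +2 burnt (F count now 2)
Step 7: +0 fires, +2 burnt (F count now 0)
Fire out after step 7
Initially T: 17, now '.': 23
Total burnt (originally-T cells now '.'): 15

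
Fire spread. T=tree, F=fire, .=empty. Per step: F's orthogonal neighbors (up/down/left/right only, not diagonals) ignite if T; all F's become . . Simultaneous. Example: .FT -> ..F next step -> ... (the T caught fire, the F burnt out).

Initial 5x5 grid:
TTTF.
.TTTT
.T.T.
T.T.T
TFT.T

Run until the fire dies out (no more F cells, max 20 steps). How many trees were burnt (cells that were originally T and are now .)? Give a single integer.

Answer: 13

Derivation:
Step 1: +4 fires, +2 burnt (F count now 4)
Step 2: +6 fires, +4 burnt (F count now 6)
Step 3: +2 fires, +6 burnt (F count now 2)
Step 4: +1 fires, +2 burnt (F count now 1)
Step 5: +0 fires, +1 burnt (F count now 0)
Fire out after step 5
Initially T: 15, now '.': 23
Total burnt (originally-T cells now '.'): 13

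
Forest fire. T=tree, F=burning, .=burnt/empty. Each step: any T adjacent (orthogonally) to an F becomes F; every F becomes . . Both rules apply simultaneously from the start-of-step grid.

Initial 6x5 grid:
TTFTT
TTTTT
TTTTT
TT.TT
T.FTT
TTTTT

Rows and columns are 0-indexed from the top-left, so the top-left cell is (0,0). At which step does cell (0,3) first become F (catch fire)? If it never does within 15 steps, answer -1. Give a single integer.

Step 1: cell (0,3)='F' (+5 fires, +2 burnt)
  -> target ignites at step 1
Step 2: cell (0,3)='.' (+9 fires, +5 burnt)
Step 3: cell (0,3)='.' (+7 fires, +9 burnt)
Step 4: cell (0,3)='.' (+4 fires, +7 burnt)
Step 5: cell (0,3)='.' (+1 fires, +4 burnt)
Step 6: cell (0,3)='.' (+0 fires, +1 burnt)
  fire out at step 6

1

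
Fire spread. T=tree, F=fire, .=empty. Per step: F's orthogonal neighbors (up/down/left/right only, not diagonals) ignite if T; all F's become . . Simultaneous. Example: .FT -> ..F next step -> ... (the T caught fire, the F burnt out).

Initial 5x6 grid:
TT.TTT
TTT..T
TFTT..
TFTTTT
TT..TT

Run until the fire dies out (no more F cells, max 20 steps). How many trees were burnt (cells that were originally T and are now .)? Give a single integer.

Step 1: +6 fires, +2 burnt (F count now 6)
Step 2: +6 fires, +6 burnt (F count now 6)
Step 3: +2 fires, +6 burnt (F count now 2)
Step 4: +2 fires, +2 burnt (F count now 2)
Step 5: +1 fires, +2 burnt (F count now 1)
Step 6: +0 fires, +1 burnt (F count now 0)
Fire out after step 6
Initially T: 21, now '.': 26
Total burnt (originally-T cells now '.'): 17

Answer: 17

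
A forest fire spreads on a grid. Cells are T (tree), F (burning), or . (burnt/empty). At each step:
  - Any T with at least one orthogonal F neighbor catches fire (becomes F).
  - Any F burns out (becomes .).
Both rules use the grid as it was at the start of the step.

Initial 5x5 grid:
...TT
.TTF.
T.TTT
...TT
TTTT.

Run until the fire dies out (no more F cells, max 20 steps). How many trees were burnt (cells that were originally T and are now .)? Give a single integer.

Answer: 13

Derivation:
Step 1: +3 fires, +1 burnt (F count now 3)
Step 2: +5 fires, +3 burnt (F count now 5)
Step 3: +2 fires, +5 burnt (F count now 2)
Step 4: +1 fires, +2 burnt (F count now 1)
Step 5: +1 fires, +1 burnt (F count now 1)
Step 6: +1 fires, +1 burnt (F count now 1)
Step 7: +0 fires, +1 burnt (F count now 0)
Fire out after step 7
Initially T: 14, now '.': 24
Total burnt (originally-T cells now '.'): 13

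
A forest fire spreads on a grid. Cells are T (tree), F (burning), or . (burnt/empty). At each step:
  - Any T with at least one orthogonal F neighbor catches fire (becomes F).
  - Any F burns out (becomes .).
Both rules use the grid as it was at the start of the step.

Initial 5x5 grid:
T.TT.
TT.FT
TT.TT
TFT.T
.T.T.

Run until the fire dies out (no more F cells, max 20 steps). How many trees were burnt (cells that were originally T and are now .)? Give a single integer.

Answer: 14

Derivation:
Step 1: +7 fires, +2 burnt (F count now 7)
Step 2: +4 fires, +7 burnt (F count now 4)
Step 3: +2 fires, +4 burnt (F count now 2)
Step 4: +1 fires, +2 burnt (F count now 1)
Step 5: +0 fires, +1 burnt (F count now 0)
Fire out after step 5
Initially T: 15, now '.': 24
Total burnt (originally-T cells now '.'): 14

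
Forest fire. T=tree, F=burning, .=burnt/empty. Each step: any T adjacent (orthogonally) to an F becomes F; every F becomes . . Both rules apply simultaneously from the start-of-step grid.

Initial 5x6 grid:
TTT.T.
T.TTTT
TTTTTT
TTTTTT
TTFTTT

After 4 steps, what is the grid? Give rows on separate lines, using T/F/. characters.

Step 1: 3 trees catch fire, 1 burn out
  TTT.T.
  T.TTTT
  TTTTTT
  TTFTTT
  TF.FTT
Step 2: 5 trees catch fire, 3 burn out
  TTT.T.
  T.TTTT
  TTFTTT
  TF.FTT
  F...FT
Step 3: 6 trees catch fire, 5 burn out
  TTT.T.
  T.FTTT
  TF.FTT
  F...FT
  .....F
Step 4: 5 trees catch fire, 6 burn out
  TTF.T.
  T..FTT
  F...FT
  .....F
  ......

TTF.T.
T..FTT
F...FT
.....F
......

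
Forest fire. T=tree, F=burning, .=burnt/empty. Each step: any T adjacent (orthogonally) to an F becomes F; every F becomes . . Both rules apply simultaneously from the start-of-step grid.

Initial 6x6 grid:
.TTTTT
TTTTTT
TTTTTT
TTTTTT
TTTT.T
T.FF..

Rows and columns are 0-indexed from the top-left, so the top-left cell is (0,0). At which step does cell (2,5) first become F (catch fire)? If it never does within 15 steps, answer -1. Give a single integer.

Step 1: cell (2,5)='T' (+2 fires, +2 burnt)
Step 2: cell (2,5)='T' (+3 fires, +2 burnt)
Step 3: cell (2,5)='T' (+5 fires, +3 burnt)
Step 4: cell (2,5)='T' (+7 fires, +5 burnt)
Step 5: cell (2,5)='F' (+7 fires, +7 burnt)
  -> target ignites at step 5
Step 6: cell (2,5)='.' (+4 fires, +7 burnt)
Step 7: cell (2,5)='.' (+1 fires, +4 burnt)
Step 8: cell (2,5)='.' (+0 fires, +1 burnt)
  fire out at step 8

5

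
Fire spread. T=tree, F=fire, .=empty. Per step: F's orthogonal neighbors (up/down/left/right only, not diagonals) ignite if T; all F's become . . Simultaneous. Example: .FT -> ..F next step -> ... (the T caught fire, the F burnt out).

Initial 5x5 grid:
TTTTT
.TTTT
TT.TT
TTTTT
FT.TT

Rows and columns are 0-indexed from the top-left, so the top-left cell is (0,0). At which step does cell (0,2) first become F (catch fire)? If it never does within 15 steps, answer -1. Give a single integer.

Step 1: cell (0,2)='T' (+2 fires, +1 burnt)
Step 2: cell (0,2)='T' (+2 fires, +2 burnt)
Step 3: cell (0,2)='T' (+2 fires, +2 burnt)
Step 4: cell (0,2)='T' (+2 fires, +2 burnt)
Step 5: cell (0,2)='T' (+5 fires, +2 burnt)
Step 6: cell (0,2)='F' (+5 fires, +5 burnt)
  -> target ignites at step 6
Step 7: cell (0,2)='.' (+2 fires, +5 burnt)
Step 8: cell (0,2)='.' (+1 fires, +2 burnt)
Step 9: cell (0,2)='.' (+0 fires, +1 burnt)
  fire out at step 9

6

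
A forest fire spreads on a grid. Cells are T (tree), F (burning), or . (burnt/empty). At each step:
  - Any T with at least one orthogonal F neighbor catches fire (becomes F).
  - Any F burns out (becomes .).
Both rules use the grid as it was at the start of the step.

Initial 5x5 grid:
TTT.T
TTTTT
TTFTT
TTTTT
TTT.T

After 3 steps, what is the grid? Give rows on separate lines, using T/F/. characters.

Step 1: 4 trees catch fire, 1 burn out
  TTT.T
  TTFTT
  TF.FT
  TTFTT
  TTT.T
Step 2: 8 trees catch fire, 4 burn out
  TTF.T
  TF.FT
  F...F
  TF.FT
  TTF.T
Step 3: 6 trees catch fire, 8 burn out
  TF..T
  F...F
  .....
  F...F
  TF..T

TF..T
F...F
.....
F...F
TF..T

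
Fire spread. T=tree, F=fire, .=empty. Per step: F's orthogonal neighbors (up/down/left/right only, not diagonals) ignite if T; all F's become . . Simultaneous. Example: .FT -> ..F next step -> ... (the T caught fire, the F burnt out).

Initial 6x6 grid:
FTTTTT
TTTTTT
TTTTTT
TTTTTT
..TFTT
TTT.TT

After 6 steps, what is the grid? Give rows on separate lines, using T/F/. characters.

Step 1: 5 trees catch fire, 2 burn out
  .FTTTT
  FTTTTT
  TTTTTT
  TTTFTT
  ..F.FT
  TTT.TT
Step 2: 9 trees catch fire, 5 burn out
  ..FTTT
  .FTTTT
  FTTFTT
  TTF.FT
  .....F
  TTF.FT
Step 3: 11 trees catch fire, 9 burn out
  ...FTT
  ..FFTT
  .FF.FT
  FF...F
  ......
  TF...F
Step 4: 4 trees catch fire, 11 burn out
  ....FT
  ....FT
  .....F
  ......
  ......
  F.....
Step 5: 2 trees catch fire, 4 burn out
  .....F
  .....F
  ......
  ......
  ......
  ......
Step 6: 0 trees catch fire, 2 burn out
  ......
  ......
  ......
  ......
  ......
  ......

......
......
......
......
......
......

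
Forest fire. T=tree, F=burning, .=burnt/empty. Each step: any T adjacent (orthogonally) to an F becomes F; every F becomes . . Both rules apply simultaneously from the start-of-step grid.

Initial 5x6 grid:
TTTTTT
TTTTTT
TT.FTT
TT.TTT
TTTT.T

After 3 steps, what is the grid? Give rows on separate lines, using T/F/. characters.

Step 1: 3 trees catch fire, 1 burn out
  TTTTTT
  TTTFTT
  TT..FT
  TT.FTT
  TTTT.T
Step 2: 6 trees catch fire, 3 burn out
  TTTFTT
  TTF.FT
  TT...F
  TT..FT
  TTTF.T
Step 3: 6 trees catch fire, 6 burn out
  TTF.FT
  TF...F
  TT....
  TT...F
  TTF..T

TTF.FT
TF...F
TT....
TT...F
TTF..T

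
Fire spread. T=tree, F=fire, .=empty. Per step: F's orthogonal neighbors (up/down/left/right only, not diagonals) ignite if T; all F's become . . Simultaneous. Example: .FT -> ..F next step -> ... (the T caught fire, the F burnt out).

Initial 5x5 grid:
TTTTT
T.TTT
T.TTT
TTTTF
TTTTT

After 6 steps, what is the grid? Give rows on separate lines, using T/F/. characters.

Step 1: 3 trees catch fire, 1 burn out
  TTTTT
  T.TTT
  T.TTF
  TTTF.
  TTTTF
Step 2: 4 trees catch fire, 3 burn out
  TTTTT
  T.TTF
  T.TF.
  TTF..
  TTTF.
Step 3: 5 trees catch fire, 4 burn out
  TTTTF
  T.TF.
  T.F..
  TF...
  TTF..
Step 4: 4 trees catch fire, 5 burn out
  TTTF.
  T.F..
  T....
  F....
  TF...
Step 5: 3 trees catch fire, 4 burn out
  TTF..
  T....
  F....
  .....
  F....
Step 6: 2 trees catch fire, 3 burn out
  TF...
  F....
  .....
  .....
  .....

TF...
F....
.....
.....
.....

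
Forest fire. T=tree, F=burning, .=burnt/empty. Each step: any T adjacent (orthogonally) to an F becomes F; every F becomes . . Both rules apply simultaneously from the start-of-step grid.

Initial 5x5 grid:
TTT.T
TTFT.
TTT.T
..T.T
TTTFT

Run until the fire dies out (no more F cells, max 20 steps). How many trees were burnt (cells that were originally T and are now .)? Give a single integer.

Answer: 16

Derivation:
Step 1: +6 fires, +2 burnt (F count now 6)
Step 2: +6 fires, +6 burnt (F count now 6)
Step 3: +4 fires, +6 burnt (F count now 4)
Step 4: +0 fires, +4 burnt (F count now 0)
Fire out after step 4
Initially T: 17, now '.': 24
Total burnt (originally-T cells now '.'): 16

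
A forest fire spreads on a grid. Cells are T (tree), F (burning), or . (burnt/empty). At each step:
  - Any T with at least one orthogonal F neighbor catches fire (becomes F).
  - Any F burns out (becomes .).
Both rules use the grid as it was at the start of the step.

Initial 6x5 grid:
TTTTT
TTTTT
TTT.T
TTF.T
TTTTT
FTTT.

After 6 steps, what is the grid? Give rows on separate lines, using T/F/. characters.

Step 1: 5 trees catch fire, 2 burn out
  TTTTT
  TTTTT
  TTF.T
  TF..T
  FTFTT
  .FTT.
Step 2: 6 trees catch fire, 5 burn out
  TTTTT
  TTFTT
  TF..T
  F...T
  .F.FT
  ..FT.
Step 3: 6 trees catch fire, 6 burn out
  TTFTT
  TF.FT
  F...T
  ....T
  ....F
  ...F.
Step 4: 5 trees catch fire, 6 burn out
  TF.FT
  F...F
  ....T
  ....F
  .....
  .....
Step 5: 3 trees catch fire, 5 burn out
  F...F
  .....
  ....F
  .....
  .....
  .....
Step 6: 0 trees catch fire, 3 burn out
  .....
  .....
  .....
  .....
  .....
  .....

.....
.....
.....
.....
.....
.....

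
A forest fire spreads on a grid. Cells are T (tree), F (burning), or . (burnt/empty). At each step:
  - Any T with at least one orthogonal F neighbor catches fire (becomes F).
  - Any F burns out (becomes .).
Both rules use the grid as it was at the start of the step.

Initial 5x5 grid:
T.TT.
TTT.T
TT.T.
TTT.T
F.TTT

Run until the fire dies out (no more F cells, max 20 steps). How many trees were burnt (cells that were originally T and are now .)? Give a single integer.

Answer: 15

Derivation:
Step 1: +1 fires, +1 burnt (F count now 1)
Step 2: +2 fires, +1 burnt (F count now 2)
Step 3: +3 fires, +2 burnt (F count now 3)
Step 4: +3 fires, +3 burnt (F count now 3)
Step 5: +2 fires, +3 burnt (F count now 2)
Step 6: +2 fires, +2 burnt (F count now 2)
Step 7: +2 fires, +2 burnt (F count now 2)
Step 8: +0 fires, +2 burnt (F count now 0)
Fire out after step 8
Initially T: 17, now '.': 23
Total burnt (originally-T cells now '.'): 15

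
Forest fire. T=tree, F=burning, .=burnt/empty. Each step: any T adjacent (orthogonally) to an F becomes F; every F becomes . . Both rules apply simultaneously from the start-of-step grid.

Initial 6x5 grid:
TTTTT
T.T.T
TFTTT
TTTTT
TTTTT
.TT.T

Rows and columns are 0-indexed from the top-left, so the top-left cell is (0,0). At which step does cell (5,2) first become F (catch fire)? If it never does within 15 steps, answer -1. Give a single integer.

Step 1: cell (5,2)='T' (+3 fires, +1 burnt)
Step 2: cell (5,2)='T' (+6 fires, +3 burnt)
Step 3: cell (5,2)='T' (+7 fires, +6 burnt)
Step 4: cell (5,2)='F' (+6 fires, +7 burnt)
  -> target ignites at step 4
Step 5: cell (5,2)='.' (+2 fires, +6 burnt)
Step 6: cell (5,2)='.' (+1 fires, +2 burnt)
Step 7: cell (5,2)='.' (+0 fires, +1 burnt)
  fire out at step 7

4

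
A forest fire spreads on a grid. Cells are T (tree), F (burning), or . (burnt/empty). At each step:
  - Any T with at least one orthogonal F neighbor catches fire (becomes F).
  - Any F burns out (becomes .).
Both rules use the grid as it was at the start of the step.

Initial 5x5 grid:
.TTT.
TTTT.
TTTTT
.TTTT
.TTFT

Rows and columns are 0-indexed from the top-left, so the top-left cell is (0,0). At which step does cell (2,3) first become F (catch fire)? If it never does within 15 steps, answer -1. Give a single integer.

Step 1: cell (2,3)='T' (+3 fires, +1 burnt)
Step 2: cell (2,3)='F' (+4 fires, +3 burnt)
  -> target ignites at step 2
Step 3: cell (2,3)='.' (+4 fires, +4 burnt)
Step 4: cell (2,3)='.' (+3 fires, +4 burnt)
Step 5: cell (2,3)='.' (+3 fires, +3 burnt)
Step 6: cell (2,3)='.' (+2 fires, +3 burnt)
Step 7: cell (2,3)='.' (+0 fires, +2 burnt)
  fire out at step 7

2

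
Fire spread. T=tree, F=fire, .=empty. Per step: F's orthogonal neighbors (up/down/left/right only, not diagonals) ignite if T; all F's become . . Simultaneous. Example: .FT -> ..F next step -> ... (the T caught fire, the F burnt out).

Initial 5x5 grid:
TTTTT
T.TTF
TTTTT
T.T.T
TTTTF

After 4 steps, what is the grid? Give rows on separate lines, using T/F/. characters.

Step 1: 5 trees catch fire, 2 burn out
  TTTTF
  T.TF.
  TTTTF
  T.T.F
  TTTF.
Step 2: 4 trees catch fire, 5 burn out
  TTTF.
  T.F..
  TTTF.
  T.T..
  TTF..
Step 3: 4 trees catch fire, 4 burn out
  TTF..
  T....
  TTF..
  T.F..
  TF...
Step 4: 3 trees catch fire, 4 burn out
  TF...
  T....
  TF...
  T....
  F....

TF...
T....
TF...
T....
F....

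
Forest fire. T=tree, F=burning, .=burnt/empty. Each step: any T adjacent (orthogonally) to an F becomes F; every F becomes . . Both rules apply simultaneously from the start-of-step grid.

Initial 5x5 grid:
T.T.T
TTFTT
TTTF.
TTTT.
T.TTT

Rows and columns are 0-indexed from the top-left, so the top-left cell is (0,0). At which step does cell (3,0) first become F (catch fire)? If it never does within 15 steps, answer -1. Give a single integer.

Step 1: cell (3,0)='T' (+5 fires, +2 burnt)
Step 2: cell (3,0)='T' (+5 fires, +5 burnt)
Step 3: cell (3,0)='T' (+6 fires, +5 burnt)
Step 4: cell (3,0)='F' (+1 fires, +6 burnt)
  -> target ignites at step 4
Step 5: cell (3,0)='.' (+1 fires, +1 burnt)
Step 6: cell (3,0)='.' (+0 fires, +1 burnt)
  fire out at step 6

4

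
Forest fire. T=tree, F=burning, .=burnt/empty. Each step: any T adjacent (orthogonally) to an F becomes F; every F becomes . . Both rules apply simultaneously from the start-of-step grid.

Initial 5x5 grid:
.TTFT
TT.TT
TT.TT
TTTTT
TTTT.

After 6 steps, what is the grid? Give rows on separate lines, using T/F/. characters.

Step 1: 3 trees catch fire, 1 burn out
  .TF.F
  TT.FT
  TT.TT
  TTTTT
  TTTT.
Step 2: 3 trees catch fire, 3 burn out
  .F...
  TT..F
  TT.FT
  TTTTT
  TTTT.
Step 3: 3 trees catch fire, 3 burn out
  .....
  TF...
  TT..F
  TTTFT
  TTTT.
Step 4: 5 trees catch fire, 3 burn out
  .....
  F....
  TF...
  TTF.F
  TTTF.
Step 5: 3 trees catch fire, 5 burn out
  .....
  .....
  F....
  TF...
  TTF..
Step 6: 2 trees catch fire, 3 burn out
  .....
  .....
  .....
  F....
  TF...

.....
.....
.....
F....
TF...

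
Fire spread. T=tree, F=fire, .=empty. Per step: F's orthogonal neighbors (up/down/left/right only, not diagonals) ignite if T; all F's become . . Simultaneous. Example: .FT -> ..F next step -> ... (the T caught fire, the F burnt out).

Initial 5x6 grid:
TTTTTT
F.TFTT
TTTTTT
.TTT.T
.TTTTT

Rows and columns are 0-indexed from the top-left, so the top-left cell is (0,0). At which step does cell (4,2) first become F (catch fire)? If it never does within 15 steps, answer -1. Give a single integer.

Step 1: cell (4,2)='T' (+6 fires, +2 burnt)
Step 2: cell (4,2)='T' (+8 fires, +6 burnt)
Step 3: cell (4,2)='T' (+5 fires, +8 burnt)
Step 4: cell (4,2)='F' (+4 fires, +5 burnt)
  -> target ignites at step 4
Step 5: cell (4,2)='.' (+1 fires, +4 burnt)
Step 6: cell (4,2)='.' (+0 fires, +1 burnt)
  fire out at step 6

4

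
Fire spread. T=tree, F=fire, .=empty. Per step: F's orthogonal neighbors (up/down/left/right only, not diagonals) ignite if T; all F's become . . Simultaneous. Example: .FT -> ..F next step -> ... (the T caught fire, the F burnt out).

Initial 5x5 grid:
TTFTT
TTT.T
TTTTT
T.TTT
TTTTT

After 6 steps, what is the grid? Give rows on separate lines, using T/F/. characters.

Step 1: 3 trees catch fire, 1 burn out
  TF.FT
  TTF.T
  TTTTT
  T.TTT
  TTTTT
Step 2: 4 trees catch fire, 3 burn out
  F...F
  TF..T
  TTFTT
  T.TTT
  TTTTT
Step 3: 5 trees catch fire, 4 burn out
  .....
  F...F
  TF.FT
  T.FTT
  TTTTT
Step 4: 4 trees catch fire, 5 burn out
  .....
  .....
  F...F
  T..FT
  TTFTT
Step 5: 4 trees catch fire, 4 burn out
  .....
  .....
  .....
  F...F
  TF.FT
Step 6: 2 trees catch fire, 4 burn out
  .....
  .....
  .....
  .....
  F...F

.....
.....
.....
.....
F...F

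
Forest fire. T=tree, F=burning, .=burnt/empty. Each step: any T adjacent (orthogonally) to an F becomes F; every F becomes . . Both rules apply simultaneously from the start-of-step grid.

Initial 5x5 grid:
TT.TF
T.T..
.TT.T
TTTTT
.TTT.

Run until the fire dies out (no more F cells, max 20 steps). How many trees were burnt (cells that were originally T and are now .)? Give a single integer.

Step 1: +1 fires, +1 burnt (F count now 1)
Step 2: +0 fires, +1 burnt (F count now 0)
Fire out after step 2
Initially T: 16, now '.': 10
Total burnt (originally-T cells now '.'): 1

Answer: 1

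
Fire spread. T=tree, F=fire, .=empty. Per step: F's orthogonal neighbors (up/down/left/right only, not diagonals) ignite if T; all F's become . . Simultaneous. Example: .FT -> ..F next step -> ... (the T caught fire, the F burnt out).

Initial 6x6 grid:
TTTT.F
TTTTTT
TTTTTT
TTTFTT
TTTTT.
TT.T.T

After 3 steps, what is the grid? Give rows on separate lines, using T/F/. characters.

Step 1: 5 trees catch fire, 2 burn out
  TTTT..
  TTTTTF
  TTTFTT
  TTF.FT
  TTTFT.
  TT.T.T
Step 2: 10 trees catch fire, 5 burn out
  TTTT..
  TTTFF.
  TTF.FF
  TF...F
  TTF.F.
  TT.F.T
Step 3: 5 trees catch fire, 10 burn out
  TTTF..
  TTF...
  TF....
  F.....
  TF....
  TT...T

TTTF..
TTF...
TF....
F.....
TF....
TT...T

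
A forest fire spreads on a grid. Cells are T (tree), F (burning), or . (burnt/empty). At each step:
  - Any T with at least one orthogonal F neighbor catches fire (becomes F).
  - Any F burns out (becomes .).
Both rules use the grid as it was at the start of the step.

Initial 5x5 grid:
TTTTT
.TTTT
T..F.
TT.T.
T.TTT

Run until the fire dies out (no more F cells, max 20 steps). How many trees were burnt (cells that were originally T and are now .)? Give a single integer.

Answer: 13

Derivation:
Step 1: +2 fires, +1 burnt (F count now 2)
Step 2: +4 fires, +2 burnt (F count now 4)
Step 3: +5 fires, +4 burnt (F count now 5)
Step 4: +1 fires, +5 burnt (F count now 1)
Step 5: +1 fires, +1 burnt (F count now 1)
Step 6: +0 fires, +1 burnt (F count now 0)
Fire out after step 6
Initially T: 17, now '.': 21
Total burnt (originally-T cells now '.'): 13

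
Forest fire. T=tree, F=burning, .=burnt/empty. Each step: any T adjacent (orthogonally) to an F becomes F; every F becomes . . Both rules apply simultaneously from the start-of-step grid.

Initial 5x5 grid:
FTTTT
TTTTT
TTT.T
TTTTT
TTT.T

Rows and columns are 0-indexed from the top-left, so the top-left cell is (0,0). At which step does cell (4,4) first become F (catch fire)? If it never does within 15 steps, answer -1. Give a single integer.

Step 1: cell (4,4)='T' (+2 fires, +1 burnt)
Step 2: cell (4,4)='T' (+3 fires, +2 burnt)
Step 3: cell (4,4)='T' (+4 fires, +3 burnt)
Step 4: cell (4,4)='T' (+5 fires, +4 burnt)
Step 5: cell (4,4)='T' (+3 fires, +5 burnt)
Step 6: cell (4,4)='T' (+3 fires, +3 burnt)
Step 7: cell (4,4)='T' (+1 fires, +3 burnt)
Step 8: cell (4,4)='F' (+1 fires, +1 burnt)
  -> target ignites at step 8
Step 9: cell (4,4)='.' (+0 fires, +1 burnt)
  fire out at step 9

8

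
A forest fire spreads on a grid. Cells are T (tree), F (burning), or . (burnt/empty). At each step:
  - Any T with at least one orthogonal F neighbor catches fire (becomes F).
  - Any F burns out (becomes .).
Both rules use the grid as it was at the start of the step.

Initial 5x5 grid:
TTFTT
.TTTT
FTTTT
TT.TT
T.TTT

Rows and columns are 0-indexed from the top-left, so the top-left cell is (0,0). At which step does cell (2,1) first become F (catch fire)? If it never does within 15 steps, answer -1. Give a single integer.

Step 1: cell (2,1)='F' (+5 fires, +2 burnt)
  -> target ignites at step 1
Step 2: cell (2,1)='.' (+7 fires, +5 burnt)
Step 3: cell (2,1)='.' (+2 fires, +7 burnt)
Step 4: cell (2,1)='.' (+2 fires, +2 burnt)
Step 5: cell (2,1)='.' (+2 fires, +2 burnt)
Step 6: cell (2,1)='.' (+2 fires, +2 burnt)
Step 7: cell (2,1)='.' (+0 fires, +2 burnt)
  fire out at step 7

1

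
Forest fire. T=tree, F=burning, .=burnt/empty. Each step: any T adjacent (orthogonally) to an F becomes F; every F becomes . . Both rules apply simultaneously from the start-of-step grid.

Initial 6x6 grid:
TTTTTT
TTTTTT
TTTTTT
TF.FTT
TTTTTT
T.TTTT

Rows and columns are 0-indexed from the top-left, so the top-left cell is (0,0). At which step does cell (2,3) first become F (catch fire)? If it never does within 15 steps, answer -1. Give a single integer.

Step 1: cell (2,3)='F' (+6 fires, +2 burnt)
  -> target ignites at step 1
Step 2: cell (2,3)='.' (+10 fires, +6 burnt)
Step 3: cell (2,3)='.' (+10 fires, +10 burnt)
Step 4: cell (2,3)='.' (+5 fires, +10 burnt)
Step 5: cell (2,3)='.' (+1 fires, +5 burnt)
Step 6: cell (2,3)='.' (+0 fires, +1 burnt)
  fire out at step 6

1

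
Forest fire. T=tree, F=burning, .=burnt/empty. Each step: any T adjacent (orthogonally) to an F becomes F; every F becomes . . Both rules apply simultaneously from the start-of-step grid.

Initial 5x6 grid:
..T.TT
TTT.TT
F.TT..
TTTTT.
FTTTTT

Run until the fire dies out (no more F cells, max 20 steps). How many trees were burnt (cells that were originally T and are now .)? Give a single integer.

Answer: 16

Derivation:
Step 1: +3 fires, +2 burnt (F count now 3)
Step 2: +3 fires, +3 burnt (F count now 3)
Step 3: +3 fires, +3 burnt (F count now 3)
Step 4: +4 fires, +3 burnt (F count now 4)
Step 5: +3 fires, +4 burnt (F count now 3)
Step 6: +0 fires, +3 burnt (F count now 0)
Fire out after step 6
Initially T: 20, now '.': 26
Total burnt (originally-T cells now '.'): 16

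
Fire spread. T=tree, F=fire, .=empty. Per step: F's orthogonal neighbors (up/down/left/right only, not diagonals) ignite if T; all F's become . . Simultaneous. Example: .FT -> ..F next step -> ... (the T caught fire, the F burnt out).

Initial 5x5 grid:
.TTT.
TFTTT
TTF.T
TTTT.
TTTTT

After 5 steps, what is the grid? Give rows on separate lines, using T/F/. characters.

Step 1: 5 trees catch fire, 2 burn out
  .FTT.
  F.FTT
  TF..T
  TTFT.
  TTTTT
Step 2: 6 trees catch fire, 5 burn out
  ..FT.
  ...FT
  F...T
  TF.F.
  TTFTT
Step 3: 5 trees catch fire, 6 burn out
  ...F.
  ....F
  ....T
  F....
  TF.FT
Step 4: 3 trees catch fire, 5 burn out
  .....
  .....
  ....F
  .....
  F...F
Step 5: 0 trees catch fire, 3 burn out
  .....
  .....
  .....
  .....
  .....

.....
.....
.....
.....
.....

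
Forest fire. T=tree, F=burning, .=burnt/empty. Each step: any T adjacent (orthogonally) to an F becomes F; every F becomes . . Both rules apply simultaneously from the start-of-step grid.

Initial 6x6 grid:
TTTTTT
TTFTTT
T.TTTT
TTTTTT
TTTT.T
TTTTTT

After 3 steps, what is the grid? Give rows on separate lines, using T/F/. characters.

Step 1: 4 trees catch fire, 1 burn out
  TTFTTT
  TF.FTT
  T.FTTT
  TTTTTT
  TTTT.T
  TTTTTT
Step 2: 6 trees catch fire, 4 burn out
  TF.FTT
  F...FT
  T..FTT
  TTFTTT
  TTTT.T
  TTTTTT
Step 3: 8 trees catch fire, 6 burn out
  F...FT
  .....F
  F...FT
  TF.FTT
  TTFT.T
  TTTTTT

F...FT
.....F
F...FT
TF.FTT
TTFT.T
TTTTTT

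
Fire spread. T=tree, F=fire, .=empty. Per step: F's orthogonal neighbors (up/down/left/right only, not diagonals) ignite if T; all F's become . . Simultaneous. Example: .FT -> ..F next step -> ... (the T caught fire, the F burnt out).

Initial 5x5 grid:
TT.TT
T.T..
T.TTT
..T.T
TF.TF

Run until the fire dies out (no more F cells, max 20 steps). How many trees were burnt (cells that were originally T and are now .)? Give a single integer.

Step 1: +3 fires, +2 burnt (F count now 3)
Step 2: +1 fires, +3 burnt (F count now 1)
Step 3: +1 fires, +1 burnt (F count now 1)
Step 4: +1 fires, +1 burnt (F count now 1)
Step 5: +2 fires, +1 burnt (F count now 2)
Step 6: +0 fires, +2 burnt (F count now 0)
Fire out after step 6
Initially T: 14, now '.': 19
Total burnt (originally-T cells now '.'): 8

Answer: 8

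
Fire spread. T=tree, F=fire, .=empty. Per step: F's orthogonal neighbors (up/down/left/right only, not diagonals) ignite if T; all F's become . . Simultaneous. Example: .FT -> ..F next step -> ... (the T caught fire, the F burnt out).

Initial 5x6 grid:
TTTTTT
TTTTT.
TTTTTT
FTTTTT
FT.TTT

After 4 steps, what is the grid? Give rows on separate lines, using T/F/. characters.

Step 1: 3 trees catch fire, 2 burn out
  TTTTTT
  TTTTT.
  FTTTTT
  .FTTTT
  .F.TTT
Step 2: 3 trees catch fire, 3 burn out
  TTTTTT
  FTTTT.
  .FTTTT
  ..FTTT
  ...TTT
Step 3: 4 trees catch fire, 3 burn out
  FTTTTT
  .FTTT.
  ..FTTT
  ...FTT
  ...TTT
Step 4: 5 trees catch fire, 4 burn out
  .FTTTT
  ..FTT.
  ...FTT
  ....FT
  ...FTT

.FTTTT
..FTT.
...FTT
....FT
...FTT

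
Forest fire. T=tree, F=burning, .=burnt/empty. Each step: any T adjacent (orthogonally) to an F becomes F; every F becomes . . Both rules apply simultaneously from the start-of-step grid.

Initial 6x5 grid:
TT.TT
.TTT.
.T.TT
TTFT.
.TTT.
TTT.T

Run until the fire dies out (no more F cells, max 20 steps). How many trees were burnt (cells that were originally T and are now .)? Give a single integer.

Step 1: +3 fires, +1 burnt (F count now 3)
Step 2: +6 fires, +3 burnt (F count now 6)
Step 3: +4 fires, +6 burnt (F count now 4)
Step 4: +4 fires, +4 burnt (F count now 4)
Step 5: +2 fires, +4 burnt (F count now 2)
Step 6: +0 fires, +2 burnt (F count now 0)
Fire out after step 6
Initially T: 20, now '.': 29
Total burnt (originally-T cells now '.'): 19

Answer: 19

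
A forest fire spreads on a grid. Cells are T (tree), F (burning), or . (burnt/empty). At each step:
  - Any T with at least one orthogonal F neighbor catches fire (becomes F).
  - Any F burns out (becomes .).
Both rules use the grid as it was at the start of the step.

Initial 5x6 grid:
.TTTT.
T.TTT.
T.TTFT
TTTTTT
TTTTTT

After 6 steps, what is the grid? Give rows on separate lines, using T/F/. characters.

Step 1: 4 trees catch fire, 1 burn out
  .TTTT.
  T.TTF.
  T.TF.F
  TTTTFT
  TTTTTT
Step 2: 6 trees catch fire, 4 burn out
  .TTTF.
  T.TF..
  T.F...
  TTTF.F
  TTTTFT
Step 3: 5 trees catch fire, 6 burn out
  .TTF..
  T.F...
  T.....
  TTF...
  TTTF.F
Step 4: 3 trees catch fire, 5 burn out
  .TF...
  T.....
  T.....
  TF....
  TTF...
Step 5: 3 trees catch fire, 3 burn out
  .F....
  T.....
  T.....
  F.....
  TF....
Step 6: 2 trees catch fire, 3 burn out
  ......
  T.....
  F.....
  ......
  F.....

......
T.....
F.....
......
F.....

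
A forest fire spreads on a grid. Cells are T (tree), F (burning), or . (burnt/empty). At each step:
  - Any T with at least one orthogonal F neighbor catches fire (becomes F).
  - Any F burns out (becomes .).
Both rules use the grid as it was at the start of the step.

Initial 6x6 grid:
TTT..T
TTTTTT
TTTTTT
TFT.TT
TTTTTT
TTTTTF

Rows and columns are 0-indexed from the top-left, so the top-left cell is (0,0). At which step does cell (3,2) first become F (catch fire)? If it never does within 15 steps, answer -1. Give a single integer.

Step 1: cell (3,2)='F' (+6 fires, +2 burnt)
  -> target ignites at step 1
Step 2: cell (3,2)='.' (+9 fires, +6 burnt)
Step 3: cell (3,2)='.' (+9 fires, +9 burnt)
Step 4: cell (3,2)='.' (+5 fires, +9 burnt)
Step 5: cell (3,2)='.' (+2 fires, +5 burnt)
Step 6: cell (3,2)='.' (+0 fires, +2 burnt)
  fire out at step 6

1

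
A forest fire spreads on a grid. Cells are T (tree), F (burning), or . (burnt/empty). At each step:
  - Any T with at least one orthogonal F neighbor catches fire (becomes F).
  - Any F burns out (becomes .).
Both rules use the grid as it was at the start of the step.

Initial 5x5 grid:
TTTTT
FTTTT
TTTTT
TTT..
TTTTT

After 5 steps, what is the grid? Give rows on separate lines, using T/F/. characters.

Step 1: 3 trees catch fire, 1 burn out
  FTTTT
  .FTTT
  FTTTT
  TTT..
  TTTTT
Step 2: 4 trees catch fire, 3 burn out
  .FTTT
  ..FTT
  .FTTT
  FTT..
  TTTTT
Step 3: 5 trees catch fire, 4 burn out
  ..FTT
  ...FT
  ..FTT
  .FT..
  FTTTT
Step 4: 5 trees catch fire, 5 burn out
  ...FT
  ....F
  ...FT
  ..F..
  .FTTT
Step 5: 3 trees catch fire, 5 burn out
  ....F
  .....
  ....F
  .....
  ..FTT

....F
.....
....F
.....
..FTT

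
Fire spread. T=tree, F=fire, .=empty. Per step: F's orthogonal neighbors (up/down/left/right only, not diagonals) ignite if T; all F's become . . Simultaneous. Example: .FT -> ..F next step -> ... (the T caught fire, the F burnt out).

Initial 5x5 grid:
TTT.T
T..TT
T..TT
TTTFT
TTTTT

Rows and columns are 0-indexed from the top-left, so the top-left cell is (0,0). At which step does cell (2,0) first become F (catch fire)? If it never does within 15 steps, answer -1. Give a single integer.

Step 1: cell (2,0)='T' (+4 fires, +1 burnt)
Step 2: cell (2,0)='T' (+5 fires, +4 burnt)
Step 3: cell (2,0)='T' (+3 fires, +5 burnt)
Step 4: cell (2,0)='F' (+3 fires, +3 burnt)
  -> target ignites at step 4
Step 5: cell (2,0)='.' (+1 fires, +3 burnt)
Step 6: cell (2,0)='.' (+1 fires, +1 burnt)
Step 7: cell (2,0)='.' (+1 fires, +1 burnt)
Step 8: cell (2,0)='.' (+1 fires, +1 burnt)
Step 9: cell (2,0)='.' (+0 fires, +1 burnt)
  fire out at step 9

4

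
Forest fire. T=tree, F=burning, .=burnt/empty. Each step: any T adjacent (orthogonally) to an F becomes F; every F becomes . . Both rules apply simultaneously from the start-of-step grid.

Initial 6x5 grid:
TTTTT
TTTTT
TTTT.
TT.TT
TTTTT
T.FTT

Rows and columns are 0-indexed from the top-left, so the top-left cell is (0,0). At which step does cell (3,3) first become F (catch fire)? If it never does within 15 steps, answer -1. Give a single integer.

Step 1: cell (3,3)='T' (+2 fires, +1 burnt)
Step 2: cell (3,3)='T' (+3 fires, +2 burnt)
Step 3: cell (3,3)='F' (+4 fires, +3 burnt)
  -> target ignites at step 3
Step 4: cell (3,3)='.' (+5 fires, +4 burnt)
Step 5: cell (3,3)='.' (+4 fires, +5 burnt)
Step 6: cell (3,3)='.' (+5 fires, +4 burnt)
Step 7: cell (3,3)='.' (+3 fires, +5 burnt)
Step 8: cell (3,3)='.' (+0 fires, +3 burnt)
  fire out at step 8

3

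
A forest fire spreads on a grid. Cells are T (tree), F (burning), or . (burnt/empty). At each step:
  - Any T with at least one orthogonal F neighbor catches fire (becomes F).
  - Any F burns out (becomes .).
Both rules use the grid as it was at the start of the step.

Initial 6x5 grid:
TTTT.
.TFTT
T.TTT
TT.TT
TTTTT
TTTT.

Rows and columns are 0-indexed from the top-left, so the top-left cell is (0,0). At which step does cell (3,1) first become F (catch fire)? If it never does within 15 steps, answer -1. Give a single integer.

Step 1: cell (3,1)='T' (+4 fires, +1 burnt)
Step 2: cell (3,1)='T' (+4 fires, +4 burnt)
Step 3: cell (3,1)='T' (+3 fires, +4 burnt)
Step 4: cell (3,1)='T' (+2 fires, +3 burnt)
Step 5: cell (3,1)='T' (+3 fires, +2 burnt)
Step 6: cell (3,1)='T' (+2 fires, +3 burnt)
Step 7: cell (3,1)='F' (+3 fires, +2 burnt)
  -> target ignites at step 7
Step 8: cell (3,1)='.' (+2 fires, +3 burnt)
Step 9: cell (3,1)='.' (+1 fires, +2 burnt)
Step 10: cell (3,1)='.' (+0 fires, +1 burnt)
  fire out at step 10

7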